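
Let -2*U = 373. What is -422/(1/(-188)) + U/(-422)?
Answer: 66959957/844 ≈ 79337.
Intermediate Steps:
U = -373/2 (U = -½*373 = -373/2 ≈ -186.50)
-422/(1/(-188)) + U/(-422) = -422/(1/(-188)) - 373/2/(-422) = -422/(-1/188) - 373/2*(-1/422) = -422*(-188) + 373/844 = 79336 + 373/844 = 66959957/844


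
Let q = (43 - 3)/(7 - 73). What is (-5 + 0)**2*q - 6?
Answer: -698/33 ≈ -21.152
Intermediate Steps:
q = -20/33 (q = 40/(-66) = 40*(-1/66) = -20/33 ≈ -0.60606)
(-5 + 0)**2*q - 6 = (-5 + 0)**2*(-20/33) - 6 = (-5)**2*(-20/33) - 6 = 25*(-20/33) - 6 = -500/33 - 6 = -698/33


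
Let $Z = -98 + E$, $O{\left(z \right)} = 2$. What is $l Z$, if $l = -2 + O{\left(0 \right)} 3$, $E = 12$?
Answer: $-344$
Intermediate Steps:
$l = 4$ ($l = -2 + 2 \cdot 3 = -2 + 6 = 4$)
$Z = -86$ ($Z = -98 + 12 = -86$)
$l Z = 4 \left(-86\right) = -344$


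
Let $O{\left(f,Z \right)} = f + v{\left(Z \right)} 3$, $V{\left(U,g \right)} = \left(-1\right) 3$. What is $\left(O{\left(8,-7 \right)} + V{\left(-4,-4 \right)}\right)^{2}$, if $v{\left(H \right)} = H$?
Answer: $256$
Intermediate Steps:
$V{\left(U,g \right)} = -3$
$O{\left(f,Z \right)} = f + 3 Z$ ($O{\left(f,Z \right)} = f + Z 3 = f + 3 Z$)
$\left(O{\left(8,-7 \right)} + V{\left(-4,-4 \right)}\right)^{2} = \left(\left(8 + 3 \left(-7\right)\right) - 3\right)^{2} = \left(\left(8 - 21\right) - 3\right)^{2} = \left(-13 - 3\right)^{2} = \left(-16\right)^{2} = 256$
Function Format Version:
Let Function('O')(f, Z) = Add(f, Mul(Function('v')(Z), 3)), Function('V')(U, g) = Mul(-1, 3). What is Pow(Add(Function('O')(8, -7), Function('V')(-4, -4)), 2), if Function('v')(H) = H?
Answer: 256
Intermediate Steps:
Function('V')(U, g) = -3
Function('O')(f, Z) = Add(f, Mul(3, Z)) (Function('O')(f, Z) = Add(f, Mul(Z, 3)) = Add(f, Mul(3, Z)))
Pow(Add(Function('O')(8, -7), Function('V')(-4, -4)), 2) = Pow(Add(Add(8, Mul(3, -7)), -3), 2) = Pow(Add(Add(8, -21), -3), 2) = Pow(Add(-13, -3), 2) = Pow(-16, 2) = 256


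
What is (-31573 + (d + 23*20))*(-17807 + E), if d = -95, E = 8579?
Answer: 287987424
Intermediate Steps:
(-31573 + (d + 23*20))*(-17807 + E) = (-31573 + (-95 + 23*20))*(-17807 + 8579) = (-31573 + (-95 + 460))*(-9228) = (-31573 + 365)*(-9228) = -31208*(-9228) = 287987424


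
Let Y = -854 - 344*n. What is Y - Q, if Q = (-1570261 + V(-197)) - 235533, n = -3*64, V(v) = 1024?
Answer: 1869964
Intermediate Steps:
n = -192
Q = -1804770 (Q = (-1570261 + 1024) - 235533 = -1569237 - 235533 = -1804770)
Y = 65194 (Y = -854 - 344*(-192) = -854 + 66048 = 65194)
Y - Q = 65194 - 1*(-1804770) = 65194 + 1804770 = 1869964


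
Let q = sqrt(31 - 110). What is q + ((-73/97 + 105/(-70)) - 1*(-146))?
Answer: 27887/194 + I*sqrt(79) ≈ 143.75 + 8.8882*I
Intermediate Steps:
q = I*sqrt(79) (q = sqrt(-79) = I*sqrt(79) ≈ 8.8882*I)
q + ((-73/97 + 105/(-70)) - 1*(-146)) = I*sqrt(79) + ((-73/97 + 105/(-70)) - 1*(-146)) = I*sqrt(79) + ((-73*1/97 + 105*(-1/70)) + 146) = I*sqrt(79) + ((-73/97 - 3/2) + 146) = I*sqrt(79) + (-437/194 + 146) = I*sqrt(79) + 27887/194 = 27887/194 + I*sqrt(79)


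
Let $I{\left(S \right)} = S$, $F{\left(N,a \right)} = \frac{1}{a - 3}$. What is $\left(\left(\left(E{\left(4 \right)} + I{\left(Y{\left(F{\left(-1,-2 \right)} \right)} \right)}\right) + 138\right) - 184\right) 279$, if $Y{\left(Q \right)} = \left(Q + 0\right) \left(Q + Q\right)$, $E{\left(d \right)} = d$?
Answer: $- \frac{292392}{25} \approx -11696.0$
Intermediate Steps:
$F{\left(N,a \right)} = \frac{1}{-3 + a}$
$Y{\left(Q \right)} = 2 Q^{2}$ ($Y{\left(Q \right)} = Q 2 Q = 2 Q^{2}$)
$\left(\left(\left(E{\left(4 \right)} + I{\left(Y{\left(F{\left(-1,-2 \right)} \right)} \right)}\right) + 138\right) - 184\right) 279 = \left(\left(\left(4 + 2 \left(\frac{1}{-3 - 2}\right)^{2}\right) + 138\right) - 184\right) 279 = \left(\left(\left(4 + 2 \left(\frac{1}{-5}\right)^{2}\right) + 138\right) - 184\right) 279 = \left(\left(\left(4 + 2 \left(- \frac{1}{5}\right)^{2}\right) + 138\right) - 184\right) 279 = \left(\left(\left(4 + 2 \cdot \frac{1}{25}\right) + 138\right) - 184\right) 279 = \left(\left(\left(4 + \frac{2}{25}\right) + 138\right) - 184\right) 279 = \left(\left(\frac{102}{25} + 138\right) - 184\right) 279 = \left(\frac{3552}{25} - 184\right) 279 = \left(- \frac{1048}{25}\right) 279 = - \frac{292392}{25}$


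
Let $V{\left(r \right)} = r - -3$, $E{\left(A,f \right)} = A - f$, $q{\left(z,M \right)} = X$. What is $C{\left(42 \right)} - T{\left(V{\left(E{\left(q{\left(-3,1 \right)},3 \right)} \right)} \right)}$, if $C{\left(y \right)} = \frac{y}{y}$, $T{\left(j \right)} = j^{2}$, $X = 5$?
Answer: $-24$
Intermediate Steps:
$q{\left(z,M \right)} = 5$
$V{\left(r \right)} = 3 + r$ ($V{\left(r \right)} = r + 3 = 3 + r$)
$C{\left(y \right)} = 1$
$C{\left(42 \right)} - T{\left(V{\left(E{\left(q{\left(-3,1 \right)},3 \right)} \right)} \right)} = 1 - \left(3 + \left(5 - 3\right)\right)^{2} = 1 - \left(3 + 2\right)^{2} = 1 - 5^{2} = 1 - 25 = -24$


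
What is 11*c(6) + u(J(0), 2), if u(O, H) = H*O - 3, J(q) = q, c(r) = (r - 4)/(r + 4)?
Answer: -⅘ ≈ -0.80000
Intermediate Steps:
c(r) = (-4 + r)/(4 + r)
u(O, H) = -3 + H*O
11*c(6) + u(J(0), 2) = 11*((-4 + 6)/(4 + 6)) + (-3 + 2*0) = 11*(2/10) + (-3 + 0) = 11*((⅒)*2) - 3 = 11*(⅕) - 3 = 11/5 - 3 = -⅘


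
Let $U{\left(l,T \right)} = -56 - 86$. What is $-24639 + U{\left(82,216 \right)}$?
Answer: $-24781$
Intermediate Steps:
$U{\left(l,T \right)} = -142$
$-24639 + U{\left(82,216 \right)} = -24639 - 142 = -24781$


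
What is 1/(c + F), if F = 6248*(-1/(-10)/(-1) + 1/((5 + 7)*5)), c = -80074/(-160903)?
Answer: -482709/251090264 ≈ -0.0019225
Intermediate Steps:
c = 80074/160903 (c = -80074*(-1/160903) = 80074/160903 ≈ 0.49765)
F = -1562/3 (F = 6248*(-1*(-1/10)*(-1) + (1/5)/12) = 6248*((1/10)*(-1) + (1/12)*(1/5)) = 6248*(-1/10 + 1/60) = 6248*(-1/12) = -1562/3 ≈ -520.67)
1/(c + F) = 1/(80074/160903 - 1562/3) = 1/(-251090264/482709) = -482709/251090264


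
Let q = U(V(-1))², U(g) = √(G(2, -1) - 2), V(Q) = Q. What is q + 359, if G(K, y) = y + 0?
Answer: 356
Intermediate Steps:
G(K, y) = y
U(g) = I*√3 (U(g) = √(-1 - 2) = √(-3) = I*√3)
q = -3 (q = (I*√3)² = -3)
q + 359 = -3 + 359 = 356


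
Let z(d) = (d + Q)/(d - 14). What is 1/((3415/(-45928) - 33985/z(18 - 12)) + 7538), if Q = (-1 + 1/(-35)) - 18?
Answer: -2617896/34896702407 ≈ -7.5018e-5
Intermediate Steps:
Q = -666/35 (Q = (-1 - 1/35) - 18 = -36/35 - 18 = -666/35 ≈ -19.029)
z(d) = (-666/35 + d)/(-14 + d) (z(d) = (d - 666/35)/(d - 14) = (-666/35 + d)/(-14 + d))
1/((3415/(-45928) - 33985/z(18 - 12)) + 7538) = 1/((3415/(-45928) - 33985*(-14 + (18 - 12))/(-666/35 + (18 - 12))) + 7538) = 1/((3415*(-1/45928) - 33985*(-14 + 6)/(-666/35 + 6)) + 7538) = 1/((-3415/45928 - 33985/(-456/35/(-8))) + 7538) = 1/((-3415/45928 - 33985/((-⅛*(-456/35)))) + 7538) = 1/((-3415/45928 - 33985/57/35) + 7538) = 1/((-3415/45928 - 33985*35/57) + 7538) = 1/((-3415/45928 - 1189475/57) + 7538) = 1/(-54630402455/2617896 + 7538) = 1/(-34896702407/2617896) = -2617896/34896702407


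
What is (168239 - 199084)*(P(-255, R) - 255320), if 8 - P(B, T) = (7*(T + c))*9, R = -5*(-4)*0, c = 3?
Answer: 7880928345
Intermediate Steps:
R = 0 (R = 20*0 = 0)
P(B, T) = -181 - 63*T (P(B, T) = 8 - 7*(T + 3)*9 = 8 - 7*(3 + T)*9 = 8 - (21 + 7*T)*9 = 8 - (189 + 63*T) = 8 + (-189 - 63*T) = -181 - 63*T)
(168239 - 199084)*(P(-255, R) - 255320) = (168239 - 199084)*((-181 - 63*0) - 255320) = -30845*((-181 + 0) - 255320) = -30845*(-181 - 255320) = -30845*(-255501) = 7880928345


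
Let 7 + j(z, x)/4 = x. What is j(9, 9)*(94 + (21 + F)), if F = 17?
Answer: 1056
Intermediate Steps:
j(z, x) = -28 + 4*x
j(9, 9)*(94 + (21 + F)) = (-28 + 4*9)*(94 + (21 + 17)) = (-28 + 36)*(94 + 38) = 8*132 = 1056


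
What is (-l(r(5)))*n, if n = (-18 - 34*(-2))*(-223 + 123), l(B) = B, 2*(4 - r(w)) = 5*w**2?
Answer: -292500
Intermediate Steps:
r(w) = 4 - 5*w**2/2
n = -5000 (n = (-18 + 68)*(-100) = 50*(-100) = -5000)
(-l(r(5)))*n = -(4 - 5/2*5**2)*(-5000) = -(4 - 5/2*25)*(-5000) = -(4 - 125/2)*(-5000) = -1*(-117/2)*(-5000) = (117/2)*(-5000) = -292500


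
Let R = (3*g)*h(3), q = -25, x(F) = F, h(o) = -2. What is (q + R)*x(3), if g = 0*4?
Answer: -75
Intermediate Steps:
g = 0
R = 0 (R = (3*0)*(-2) = 0*(-2) = 0)
(q + R)*x(3) = (-25 + 0)*3 = -25*3 = -75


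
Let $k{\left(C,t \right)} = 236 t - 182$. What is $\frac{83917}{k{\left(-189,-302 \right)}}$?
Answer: $- \frac{83917}{71454} \approx -1.1744$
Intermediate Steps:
$k{\left(C,t \right)} = -182 + 236 t$
$\frac{83917}{k{\left(-189,-302 \right)}} = \frac{83917}{-182 + 236 \left(-302\right)} = \frac{83917}{-182 - 71272} = \frac{83917}{-71454} = 83917 \left(- \frac{1}{71454}\right) = - \frac{83917}{71454}$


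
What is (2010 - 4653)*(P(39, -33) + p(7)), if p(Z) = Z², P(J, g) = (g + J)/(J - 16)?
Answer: -2994519/23 ≈ -1.3020e+5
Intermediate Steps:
P(J, g) = (J + g)/(-16 + J)
(2010 - 4653)*(P(39, -33) + p(7)) = (2010 - 4653)*((39 - 33)/(-16 + 39) + 7²) = -2643*(6/23 + 49) = -2643*1133/23 = -2994519/23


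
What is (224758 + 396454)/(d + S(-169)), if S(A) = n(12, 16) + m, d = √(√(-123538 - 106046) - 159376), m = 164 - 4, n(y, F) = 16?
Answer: 621212/(176 + 2*√(-39844 + I*√14349)) ≈ 575.69 - 1301.4*I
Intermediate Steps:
m = 160
d = √(-159376 + 4*I*√14349) (d = √(√(-229584) - 159376) = √(4*I*√14349 - 159376) = √(-159376 + 4*I*√14349) ≈ 0.6001 + 399.22*I)
S(A) = 176 (S(A) = 16 + 160 = 176)
(224758 + 396454)/(d + S(-169)) = (224758 + 396454)/(2*√(-39844 + I*√14349) + 176) = 621212/(176 + 2*√(-39844 + I*√14349))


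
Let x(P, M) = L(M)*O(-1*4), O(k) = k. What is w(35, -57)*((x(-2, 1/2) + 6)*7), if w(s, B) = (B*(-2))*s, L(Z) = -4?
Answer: 614460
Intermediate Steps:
w(s, B) = -2*B*s (w(s, B) = (-2*B)*s = -2*B*s)
x(P, M) = 16 (x(P, M) = -(-4)*4 = -4*(-4) = 16)
w(35, -57)*((x(-2, 1/2) + 6)*7) = (-2*(-57)*35)*((16 + 6)*7) = 3990*(22*7) = 3990*154 = 614460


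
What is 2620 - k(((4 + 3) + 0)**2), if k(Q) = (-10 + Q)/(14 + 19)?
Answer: 28807/11 ≈ 2618.8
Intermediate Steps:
k(Q) = -10/33 + Q/33 (k(Q) = (-10 + Q)/33 = (-10 + Q)*(1/33) = -10/33 + Q/33)
2620 - k(((4 + 3) + 0)**2) = 2620 - (-10/33 + ((4 + 3) + 0)**2/33) = 2620 - (-10/33 + (7 + 0)**2/33) = 2620 - (-10/33 + (1/33)*7**2) = 2620 - (-10/33 + (1/33)*49) = 2620 - (-10/33 + 49/33) = 2620 - 1*13/11 = 2620 - 13/11 = 28807/11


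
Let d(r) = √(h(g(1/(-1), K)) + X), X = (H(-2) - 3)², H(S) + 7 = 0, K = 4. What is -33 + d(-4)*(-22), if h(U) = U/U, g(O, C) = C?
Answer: -33 - 22*√101 ≈ -254.10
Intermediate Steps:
H(S) = -7 (H(S) = -7 + 0 = -7)
X = 100 (X = (-7 - 3)² = (-10)² = 100)
h(U) = 1
d(r) = √101 (d(r) = √(1 + 100) = √101)
-33 + d(-4)*(-22) = -33 + √101*(-22) = -33 - 22*√101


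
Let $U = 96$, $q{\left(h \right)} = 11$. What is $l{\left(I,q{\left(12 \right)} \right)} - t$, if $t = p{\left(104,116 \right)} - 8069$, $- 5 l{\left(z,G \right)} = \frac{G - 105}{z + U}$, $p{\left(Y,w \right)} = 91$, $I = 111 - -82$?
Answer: $\frac{11528304}{1445} \approx 7978.1$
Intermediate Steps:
$I = 193$ ($I = 111 + 82 = 193$)
$l{\left(z,G \right)} = - \frac{-105 + G}{5 \left(96 + z\right)}$ ($l{\left(z,G \right)} = - \frac{\left(G - 105\right) \frac{1}{z + 96}}{5} = - \frac{\left(-105 + G\right) \frac{1}{96 + z}}{5} = - \frac{\frac{1}{96 + z} \left(-105 + G\right)}{5} = - \frac{-105 + G}{5 \left(96 + z\right)}$)
$t = -7978$ ($t = 91 - 8069 = -7978$)
$l{\left(I,q{\left(12 \right)} \right)} - t = \frac{105 - 11}{5 \left(96 + 193\right)} - -7978 = \frac{105 - 11}{5 \cdot 289} + 7978 = \frac{1}{5} \cdot \frac{1}{289} \cdot 94 + 7978 = \frac{94}{1445} + 7978 = \frac{11528304}{1445}$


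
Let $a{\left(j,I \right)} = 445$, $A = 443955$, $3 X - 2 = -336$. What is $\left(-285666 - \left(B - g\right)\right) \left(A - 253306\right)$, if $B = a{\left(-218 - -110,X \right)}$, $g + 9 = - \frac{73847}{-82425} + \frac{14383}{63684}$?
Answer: $- \frac{95444098455147582391}{1749717900} \approx -5.4548 \cdot 10^{10}$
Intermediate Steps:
$g = - \frac{13784664059}{1749717900}$ ($g = -9 + \left(- \frac{73847}{-82425} + \frac{14383}{63684}\right) = -9 + \left(\left(-73847\right) \left(- \frac{1}{82425}\right) + 14383 \cdot \frac{1}{63684}\right) = -9 + \left(\frac{73847}{82425} + \frac{14383}{63684}\right) = -9 + \frac{1962797041}{1749717900} = - \frac{13784664059}{1749717900} \approx -7.8782$)
$X = - \frac{334}{3}$ ($X = \frac{2}{3} + \frac{1}{3} \left(-336\right) = \frac{2}{3} - 112 = - \frac{334}{3} \approx -111.33$)
$B = 445$
$\left(-285666 - \left(B - g\right)\right) \left(A - 253306\right) = \left(-285666 - \frac{792409129559}{1749717900}\right) \left(443955 - 253306\right) = \left(-285666 - \frac{792409129559}{1749717900}\right) 190649 = \left(- \frac{500627322750959}{1749717900}\right) 190649 = - \frac{95444098455147582391}{1749717900}$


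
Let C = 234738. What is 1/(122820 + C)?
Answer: 1/357558 ≈ 2.7967e-6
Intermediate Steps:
1/(122820 + C) = 1/(122820 + 234738) = 1/357558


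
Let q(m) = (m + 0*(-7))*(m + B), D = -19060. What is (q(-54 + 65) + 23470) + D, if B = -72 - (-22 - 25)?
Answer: 4256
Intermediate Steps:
B = -25 (B = -72 - 1*(-47) = -72 + 47 = -25)
q(m) = m*(-25 + m) (q(m) = (m + 0*(-7))*(m - 25) = (m + 0)*(-25 + m) = m*(-25 + m))
(q(-54 + 65) + 23470) + D = ((-54 + 65)*(-25 + (-54 + 65)) + 23470) - 19060 = (11*(-25 + 11) + 23470) - 19060 = (11*(-14) + 23470) - 19060 = (-154 + 23470) - 19060 = 23316 - 19060 = 4256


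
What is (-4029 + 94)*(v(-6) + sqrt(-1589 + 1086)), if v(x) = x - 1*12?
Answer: 70830 - 3935*I*sqrt(503) ≈ 70830.0 - 88253.0*I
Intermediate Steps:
v(x) = -12 + x (v(x) = x - 12 = -12 + x)
(-4029 + 94)*(v(-6) + sqrt(-1589 + 1086)) = (-4029 + 94)*((-12 - 6) + sqrt(-1589 + 1086)) = -3935*(-18 + sqrt(-503)) = -3935*(-18 + I*sqrt(503)) = 70830 - 3935*I*sqrt(503)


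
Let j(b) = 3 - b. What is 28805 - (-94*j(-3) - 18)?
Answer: 29387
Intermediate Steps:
28805 - (-94*j(-3) - 18) = 28805 - (-94*(3 - 1*(-3)) - 18) = 28805 - (-94*(3 + 3) - 18) = 28805 - (-94*6 - 18) = 28805 - (-564 - 18) = 28805 - 1*(-582) = 28805 + 582 = 29387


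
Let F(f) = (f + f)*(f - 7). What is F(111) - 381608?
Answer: -358520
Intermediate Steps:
F(f) = 2*f*(-7 + f) (F(f) = (2*f)*(-7 + f) = 2*f*(-7 + f))
F(111) - 381608 = 2*111*(-7 + 111) - 381608 = 2*111*104 - 381608 = 23088 - 381608 = -358520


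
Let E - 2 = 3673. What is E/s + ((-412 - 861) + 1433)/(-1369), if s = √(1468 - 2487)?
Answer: -160/1369 - 3675*I*√1019/1019 ≈ -0.11687 - 115.13*I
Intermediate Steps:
E = 3675 (E = 2 + 3673 = 3675)
s = I*√1019 (s = √(-1019) = I*√1019 ≈ 31.922*I)
E/s + ((-412 - 861) + 1433)/(-1369) = 3675/((I*√1019)) + ((-412 - 861) + 1433)/(-1369) = 3675*(-I*√1019/1019) + (-1273 + 1433)*(-1/1369) = -3675*I*√1019/1019 + 160*(-1/1369) = -3675*I*√1019/1019 - 160/1369 = -160/1369 - 3675*I*√1019/1019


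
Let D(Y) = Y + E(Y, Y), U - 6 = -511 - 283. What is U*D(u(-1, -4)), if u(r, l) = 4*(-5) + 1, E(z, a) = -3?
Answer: 17336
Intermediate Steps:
U = -788 (U = 6 + (-511 - 283) = 6 - 794 = -788)
u(r, l) = -19 (u(r, l) = -20 + 1 = -19)
D(Y) = -3 + Y (D(Y) = Y - 3 = -3 + Y)
U*D(u(-1, -4)) = -788*(-3 - 19) = -788*(-22) = 17336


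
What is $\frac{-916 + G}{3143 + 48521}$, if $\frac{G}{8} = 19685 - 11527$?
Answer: $\frac{16087}{12916} \approx 1.2455$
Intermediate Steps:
$G = 65264$ ($G = 8 \left(19685 - 11527\right) = 8 \cdot 8158 = 65264$)
$\frac{-916 + G}{3143 + 48521} = \frac{-916 + 65264}{3143 + 48521} = \frac{64348}{51664} = 64348 \cdot \frac{1}{51664} = \frac{16087}{12916}$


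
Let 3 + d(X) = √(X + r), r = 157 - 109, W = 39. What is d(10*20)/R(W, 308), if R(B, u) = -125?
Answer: 3/125 - 2*√62/125 ≈ -0.10198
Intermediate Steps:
r = 48
d(X) = -3 + √(48 + X) (d(X) = -3 + √(X + 48) = -3 + √(48 + X))
d(10*20)/R(W, 308) = (-3 + √(48 + 10*20))/(-125) = (-3 + √(48 + 200))*(-1/125) = (-3 + √248)*(-1/125) = (-3 + 2*√62)*(-1/125) = 3/125 - 2*√62/125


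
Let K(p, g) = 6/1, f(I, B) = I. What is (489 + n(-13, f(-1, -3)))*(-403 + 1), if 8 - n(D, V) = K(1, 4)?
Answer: -197382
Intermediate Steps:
K(p, g) = 6 (K(p, g) = 6*1 = 6)
n(D, V) = 2 (n(D, V) = 8 - 1*6 = 8 - 6 = 2)
(489 + n(-13, f(-1, -3)))*(-403 + 1) = (489 + 2)*(-403 + 1) = 491*(-402) = -197382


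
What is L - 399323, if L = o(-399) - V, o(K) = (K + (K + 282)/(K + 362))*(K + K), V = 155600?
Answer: -8844643/37 ≈ -2.3904e+5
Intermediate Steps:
o(K) = 2*K*(K + (282 + K)/(362 + K)) (o(K) = (K + (282 + K)/(362 + K))*(2*K) = 2*K*(K + (282 + K)/(362 + K)))
L = 5930308/37 (L = 2*(-399)*(282 + (-399)**2 + 363*(-399))/(362 - 399) - 1*155600 = 2*(-399)*(282 + 159201 - 144837)/(-37) - 155600 = 2*(-399)*(-1/37)*14646 - 155600 = 11687508/37 - 155600 = 5930308/37 ≈ 1.6028e+5)
L - 399323 = 5930308/37 - 399323 = -8844643/37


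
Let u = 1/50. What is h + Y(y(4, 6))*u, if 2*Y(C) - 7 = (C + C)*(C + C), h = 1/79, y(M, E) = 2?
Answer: 1917/7900 ≈ 0.24266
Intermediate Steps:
u = 1/50 ≈ 0.020000
h = 1/79 ≈ 0.012658
Y(C) = 7/2 + 2*C² (Y(C) = 7/2 + ((C + C)*(C + C))/2 = 7/2 + ((2*C)*(2*C))/2 = 7/2 + (4*C²)/2 = 7/2 + 2*C²)
h + Y(y(4, 6))*u = 1/79 + (7/2 + 2*2²)*(1/50) = 1/79 + (7/2 + 2*4)*(1/50) = 1/79 + (7/2 + 8)*(1/50) = 1/79 + (23/2)*(1/50) = 1/79 + 23/100 = 1917/7900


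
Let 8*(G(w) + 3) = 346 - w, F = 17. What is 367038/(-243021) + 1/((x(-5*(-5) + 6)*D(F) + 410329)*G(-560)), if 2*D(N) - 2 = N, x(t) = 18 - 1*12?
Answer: -11071103203084/7330332583791 ≈ -1.5103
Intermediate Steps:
x(t) = 6 (x(t) = 18 - 12 = 6)
D(N) = 1 + N/2
G(w) = 161/4 - w/8 (G(w) = -3 + (346 - w)/8 = -3 + (173/4 - w/8) = 161/4 - w/8)
367038/(-243021) + 1/((x(-5*(-5) + 6)*D(F) + 410329)*G(-560)) = 367038/(-243021) + 1/((6*(1 + (½)*17) + 410329)*(161/4 - ⅛*(-560))) = 367038*(-1/243021) + 1/((6*(1 + 17/2) + 410329)*(161/4 + 70)) = -122346/81007 + 1/((6*(19/2) + 410329)*(441/4)) = -122346/81007 + (4/441)/(57 + 410329) = -122346/81007 + (4/441)/410386 = -122346/81007 + (1/410386)*(4/441) = -122346/81007 + 2/90490113 = -11071103203084/7330332583791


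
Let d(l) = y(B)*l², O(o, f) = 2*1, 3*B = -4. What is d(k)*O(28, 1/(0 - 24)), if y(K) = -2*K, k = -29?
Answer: 13456/3 ≈ 4485.3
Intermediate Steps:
B = -4/3 (B = (⅓)*(-4) = -4/3 ≈ -1.3333)
O(o, f) = 2
d(l) = 8*l²/3 (d(l) = (-2*(-4/3))*l² = 8*l²/3)
d(k)*O(28, 1/(0 - 24)) = ((8/3)*(-29)²)*2 = ((8/3)*841)*2 = (6728/3)*2 = 13456/3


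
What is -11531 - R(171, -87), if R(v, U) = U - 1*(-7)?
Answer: -11451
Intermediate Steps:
R(v, U) = 7 + U (R(v, U) = U + 7 = 7 + U)
-11531 - R(171, -87) = -11531 - (7 - 87) = -11531 - 1*(-80) = -11531 + 80 = -11451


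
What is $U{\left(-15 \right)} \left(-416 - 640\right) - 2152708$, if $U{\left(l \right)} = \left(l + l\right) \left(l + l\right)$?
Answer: $-3103108$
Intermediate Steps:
$U{\left(l \right)} = 4 l^{2}$ ($U{\left(l \right)} = 2 l 2 l = 4 l^{2}$)
$U{\left(-15 \right)} \left(-416 - 640\right) - 2152708 = 4 \left(-15\right)^{2} \left(-416 - 640\right) - 2152708 = 4 \cdot 225 \left(-1056\right) - 2152708 = 900 \left(-1056\right) - 2152708 = -950400 - 2152708 = -3103108$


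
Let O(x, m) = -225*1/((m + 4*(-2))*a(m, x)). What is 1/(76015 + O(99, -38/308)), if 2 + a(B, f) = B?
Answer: 45453/3454516895 ≈ 1.3158e-5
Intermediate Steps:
a(B, f) = -2 + B
O(x, m) = -225/((-8 + m)*(-2 + m)) (O(x, m) = -225*1/((-2 + m)*(m + 4*(-2))) = -225*1/((-2 + m)*(m - 8)) = -225*1/((-8 + m)*(-2 + m)) = -225/((-8 + m)*(-2 + m)))
1/(76015 + O(99, -38/308)) = 1/(76015 - 225/((-8 - 38/308)*(-2 - 38/308))) = 1/(76015 - 225/((-8 - 38*1/308)*(-2 - 38*1/308))) = 1/(76015 - 225/((-8 - 19/154)*(-2 - 19/154))) = 1/(76015 - 225/((-1251/154)*(-327/154))) = 1/(76015 - 225*(-154/1251)*(-154/327)) = 1/(76015 - 592900/45453) = 1/(3454516895/45453) = 45453/3454516895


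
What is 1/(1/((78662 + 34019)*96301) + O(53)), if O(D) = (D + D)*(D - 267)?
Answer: -10851292981/246150729981003 ≈ -4.4084e-5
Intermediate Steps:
O(D) = 2*D*(-267 + D) (O(D) = (2*D)*(-267 + D) = 2*D*(-267 + D))
1/(1/((78662 + 34019)*96301) + O(53)) = 1/(1/((78662 + 34019)*96301) + 2*53*(-267 + 53)) = 1/((1/96301)/112681 + 2*53*(-214)) = 1/((1/112681)*(1/96301) - 22684) = 1/(1/10851292981 - 22684) = 1/(-246150729981003/10851292981) = -10851292981/246150729981003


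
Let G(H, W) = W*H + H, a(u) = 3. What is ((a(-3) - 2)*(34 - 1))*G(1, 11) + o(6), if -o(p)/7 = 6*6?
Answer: 144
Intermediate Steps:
o(p) = -252 (o(p) = -42*6 = -7*36 = -252)
G(H, W) = H + H*W (G(H, W) = H*W + H = H + H*W)
((a(-3) - 2)*(34 - 1))*G(1, 11) + o(6) = ((3 - 2)*(34 - 1))*(1*(1 + 11)) - 252 = (1*33)*(1*12) - 252 = 33*12 - 252 = 396 - 252 = 144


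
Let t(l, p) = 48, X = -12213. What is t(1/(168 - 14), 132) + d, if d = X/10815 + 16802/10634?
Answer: 928693778/19167785 ≈ 48.451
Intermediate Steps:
d = 8640098/19167785 (d = -12213/10815 + 16802/10634 = -12213*1/10815 + 16802*(1/10634) = -4071/3605 + 8401/5317 = 8640098/19167785 ≈ 0.45076)
t(1/(168 - 14), 132) + d = 48 + 8640098/19167785 = 928693778/19167785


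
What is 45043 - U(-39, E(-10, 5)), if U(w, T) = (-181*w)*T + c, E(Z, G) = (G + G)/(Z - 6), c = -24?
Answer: 395831/8 ≈ 49479.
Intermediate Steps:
E(Z, G) = 2*G/(-6 + Z) (E(Z, G) = (2*G)/(-6 + Z) = 2*G/(-6 + Z))
U(w, T) = -24 - 181*T*w (U(w, T) = (-181*w)*T - 24 = -181*T*w - 24 = -24 - 181*T*w)
45043 - U(-39, E(-10, 5)) = 45043 - (-24 - 181*2*5/(-6 - 10)*(-39)) = 45043 - (-24 - 181*2*5/(-16)*(-39)) = 45043 - (-24 - 181*2*5*(-1/16)*(-39)) = 45043 - (-24 - 181*(-5/8)*(-39)) = 45043 - (-24 - 35295/8) = 45043 - 1*(-35487/8) = 45043 + 35487/8 = 395831/8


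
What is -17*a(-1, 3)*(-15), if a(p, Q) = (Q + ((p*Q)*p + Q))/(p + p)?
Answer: -2295/2 ≈ -1147.5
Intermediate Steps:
a(p, Q) = (2*Q + Q*p²)/(2*p) (a(p, Q) = (Q + ((Q*p)*p + Q))/((2*p)) = (Q + (Q*p² + Q))*(1/(2*p)) = (Q + (Q + Q*p²))*(1/(2*p)) = (2*Q + Q*p²)*(1/(2*p)) = (2*Q + Q*p²)/(2*p))
-17*a(-1, 3)*(-15) = -17*(3/(-1) + (½)*3*(-1))*(-15) = -17*(3*(-1) - 3/2)*(-15) = -17*(-3 - 3/2)*(-15) = -17*(-9/2)*(-15) = (153/2)*(-15) = -2295/2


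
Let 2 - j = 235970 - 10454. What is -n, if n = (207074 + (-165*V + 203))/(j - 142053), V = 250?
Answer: 166027/367567 ≈ 0.45169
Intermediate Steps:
j = -225514 (j = 2 - (235970 - 10454) = 2 - 1*225516 = 2 - 225516 = -225514)
n = -166027/367567 (n = (207074 + (-165*250 + 203))/(-225514 - 142053) = (207074 + (-41250 + 203))/(-367567) = (207074 - 41047)*(-1/367567) = 166027*(-1/367567) = -166027/367567 ≈ -0.45169)
-n = -1*(-166027/367567) = 166027/367567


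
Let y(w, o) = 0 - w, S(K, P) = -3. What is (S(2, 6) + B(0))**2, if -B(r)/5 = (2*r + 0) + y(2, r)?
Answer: 49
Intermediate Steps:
y(w, o) = -w
B(r) = 10 - 10*r (B(r) = -5*((2*r + 0) - 1*2) = -5*(2*r - 2) = -5*(-2 + 2*r) = 10 - 10*r)
(S(2, 6) + B(0))**2 = (-3 + (10 - 10*0))**2 = (-3 + (10 + 0))**2 = (-3 + 10)**2 = 7**2 = 49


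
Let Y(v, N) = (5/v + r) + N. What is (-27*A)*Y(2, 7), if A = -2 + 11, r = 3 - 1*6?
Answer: -3159/2 ≈ -1579.5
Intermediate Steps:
r = -3 (r = 3 - 6 = -3)
Y(v, N) = -3 + N + 5/v (Y(v, N) = (5/v - 3) + N = (-3 + 5/v) + N = -3 + N + 5/v)
A = 9
(-27*A)*Y(2, 7) = (-27*9)*(-3 + 7 + 5/2) = -243*(-3 + 7 + 5*(½)) = -243*(-3 + 7 + 5/2) = -243*13/2 = -3159/2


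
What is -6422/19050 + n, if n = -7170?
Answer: -68297461/9525 ≈ -7170.3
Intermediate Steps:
-6422/19050 + n = -6422/19050 - 7170 = -6422*1/19050 - 7170 = -3211/9525 - 7170 = -68297461/9525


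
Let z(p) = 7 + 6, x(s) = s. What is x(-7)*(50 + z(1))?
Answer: -441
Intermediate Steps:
z(p) = 13
x(-7)*(50 + z(1)) = -7*(50 + 13) = -7*63 = -441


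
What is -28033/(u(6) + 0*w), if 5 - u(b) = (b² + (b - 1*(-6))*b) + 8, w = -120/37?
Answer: 28033/111 ≈ 252.55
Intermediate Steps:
w = -120/37 (w = -120*1/37 = -120/37 ≈ -3.2432)
u(b) = -3 - b² - b*(6 + b) (u(b) = 5 - ((b² + (b - 1*(-6))*b) + 8) = 5 - ((b² + (b + 6)*b) + 8) = 5 - ((b² + (6 + b)*b) + 8) = 5 - ((b² + b*(6 + b)) + 8) = 5 - (8 + b² + b*(6 + b)) = 5 + (-8 - b² - b*(6 + b)) = -3 - b² - b*(6 + b))
-28033/(u(6) + 0*w) = -28033/((-3 - 6*6 - 2*6²) + 0*(-120/37)) = -28033/((-3 - 36 - 2*36) + 0) = -28033/((-3 - 36 - 72) + 0) = -28033/(-111 + 0) = -28033/(-111) = -28033*(-1/111) = 28033/111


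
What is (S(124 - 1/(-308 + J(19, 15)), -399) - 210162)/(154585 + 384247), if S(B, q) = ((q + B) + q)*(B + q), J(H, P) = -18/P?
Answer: -59310893937/1287870984512 ≈ -0.046053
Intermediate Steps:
S(B, q) = (B + q)*(B + 2*q) (S(B, q) = ((B + q) + q)*(B + q) = (B + 2*q)*(B + q) = (B + q)*(B + 2*q))
(S(124 - 1/(-308 + J(19, 15)), -399) - 210162)/(154585 + 384247) = (((124 - 1/(-308 - 18/15))**2 + 2*(-399)**2 + 3*(124 - 1/(-308 - 18/15))*(-399)) - 210162)/(154585 + 384247) = (((124 - 1/(-308 - 18*1/15))**2 + 2*159201 + 3*(124 - 1/(-308 - 18*1/15))*(-399)) - 210162)/538832 = (((124 - 1/(-308 - 6/5))**2 + 318402 + 3*(124 - 1/(-308 - 6/5))*(-399)) - 210162)*(1/538832) = (((124 - 1/(-1546/5))**2 + 318402 + 3*(124 - 1/(-1546/5))*(-399)) - 210162)*(1/538832) = (((124 - 1*(-5/1546))**2 + 318402 + 3*(124 - 1*(-5/1546))*(-399)) - 210162)*(1/538832) = (((124 + 5/1546)**2 + 318402 + 3*(124 + 5/1546)*(-399)) - 210162)*(1/538832) = (((191709/1546)**2 + 318402 + 3*(191709/1546)*(-399)) - 210162)*(1/538832) = ((36752340681/2390116 + 318402 - 229475673/1546) - 210162)*(1/538832) = (443000664855/2390116 - 210162)*(1/538832) = -59310893937/2390116*1/538832 = -59310893937/1287870984512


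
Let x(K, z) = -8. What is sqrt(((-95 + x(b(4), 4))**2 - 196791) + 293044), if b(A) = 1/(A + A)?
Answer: sqrt(106862) ≈ 326.90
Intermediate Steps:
b(A) = 1/(2*A)
sqrt(((-95 + x(b(4), 4))**2 - 196791) + 293044) = sqrt(((-95 - 8)**2 - 196791) + 293044) = sqrt(((-103)**2 - 196791) + 293044) = sqrt((10609 - 196791) + 293044) = sqrt(-186182 + 293044) = sqrt(106862)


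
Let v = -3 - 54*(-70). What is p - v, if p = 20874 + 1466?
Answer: 18563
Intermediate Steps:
p = 22340
v = 3777 (v = -3 + 3780 = 3777)
p - v = 22340 - 1*3777 = 22340 - 3777 = 18563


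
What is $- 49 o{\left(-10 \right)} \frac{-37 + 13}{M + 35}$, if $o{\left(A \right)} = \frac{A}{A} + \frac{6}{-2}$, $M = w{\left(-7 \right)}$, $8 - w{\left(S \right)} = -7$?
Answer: $- \frac{1176}{25} \approx -47.04$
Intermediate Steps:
$w{\left(S \right)} = 15$ ($w{\left(S \right)} = 8 - -7 = 8 + 7 = 15$)
$M = 15$
$o{\left(A \right)} = -2$ ($o{\left(A \right)} = 1 + 6 \left(- \frac{1}{2}\right) = 1 - 3 = -2$)
$- 49 o{\left(-10 \right)} \frac{-37 + 13}{M + 35} = \left(-49\right) \left(-2\right) \frac{-37 + 13}{15 + 35} = 98 \left(- \frac{24}{50}\right) = 98 \left(\left(-24\right) \frac{1}{50}\right) = 98 \left(- \frac{12}{25}\right) = - \frac{1176}{25}$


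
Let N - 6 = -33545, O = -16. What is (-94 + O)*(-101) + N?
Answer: -22429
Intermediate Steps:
N = -33539 (N = 6 - 33545 = -33539)
(-94 + O)*(-101) + N = (-94 - 16)*(-101) - 33539 = -110*(-101) - 33539 = 11110 - 33539 = -22429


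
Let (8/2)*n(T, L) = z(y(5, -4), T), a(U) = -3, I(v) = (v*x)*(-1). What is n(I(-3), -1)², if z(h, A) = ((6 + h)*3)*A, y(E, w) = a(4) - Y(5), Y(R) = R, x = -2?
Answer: 81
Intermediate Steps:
I(v) = 2*v (I(v) = (v*(-2))*(-1) = -2*v*(-1) = 2*v)
y(E, w) = -8 (y(E, w) = -3 - 1*5 = -3 - 5 = -8)
z(h, A) = A*(18 + 3*h) (z(h, A) = (18 + 3*h)*A = A*(18 + 3*h))
n(T, L) = -3*T/2 (n(T, L) = (3*T*(6 - 8))/4 = (3*T*(-2))/4 = (-6*T)/4 = -3*T/2)
n(I(-3), -1)² = (-3*(-3))² = (-3/2*(-6))² = 9² = 81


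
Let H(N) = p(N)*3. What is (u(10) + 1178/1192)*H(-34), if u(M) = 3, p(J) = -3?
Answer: -21393/596 ≈ -35.894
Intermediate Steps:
H(N) = -9 (H(N) = -3*3 = -9)
(u(10) + 1178/1192)*H(-34) = (3 + 1178/1192)*(-9) = (3 + 1178*(1/1192))*(-9) = (3 + 589/596)*(-9) = (2377/596)*(-9) = -21393/596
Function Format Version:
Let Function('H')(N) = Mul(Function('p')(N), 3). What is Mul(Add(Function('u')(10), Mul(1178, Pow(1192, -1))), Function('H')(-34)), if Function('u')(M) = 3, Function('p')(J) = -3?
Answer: Rational(-21393, 596) ≈ -35.894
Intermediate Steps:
Function('H')(N) = -9 (Function('H')(N) = Mul(-3, 3) = -9)
Mul(Add(Function('u')(10), Mul(1178, Pow(1192, -1))), Function('H')(-34)) = Mul(Add(3, Mul(1178, Pow(1192, -1))), -9) = Mul(Add(3, Mul(1178, Rational(1, 1192))), -9) = Mul(Add(3, Rational(589, 596)), -9) = Mul(Rational(2377, 596), -9) = Rational(-21393, 596)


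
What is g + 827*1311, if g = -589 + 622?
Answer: 1084230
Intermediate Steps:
g = 33
g + 827*1311 = 33 + 827*1311 = 33 + 1084197 = 1084230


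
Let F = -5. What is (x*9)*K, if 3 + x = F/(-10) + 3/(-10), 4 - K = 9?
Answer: 126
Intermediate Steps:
K = -5 (K = 4 - 1*9 = 4 - 9 = -5)
x = -14/5 (x = -3 + (-5/(-10) + 3/(-10)) = -3 + (-5*(-⅒) + 3*(-⅒)) = -3 + (½ - 3/10) = -3 + ⅕ = -14/5 ≈ -2.8000)
(x*9)*K = -14/5*9*(-5) = -126/5*(-5) = 126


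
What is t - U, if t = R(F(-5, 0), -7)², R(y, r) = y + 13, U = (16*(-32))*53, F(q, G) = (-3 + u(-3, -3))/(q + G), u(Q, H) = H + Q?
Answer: 683876/25 ≈ 27355.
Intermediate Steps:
F(q, G) = -9/(G + q) (F(q, G) = (-3 + (-3 - 3))/(q + G) = (-3 - 6)/(G + q) = -9/(G + q))
U = -27136 (U = -512*53 = -27136)
R(y, r) = 13 + y
t = 5476/25 (t = (13 - 9/(0 - 5))² = (13 - 9/(-5))² = (13 - 9*(-⅕))² = (13 + 9/5)² = (74/5)² = 5476/25 ≈ 219.04)
t - U = 5476/25 - 1*(-27136) = 5476/25 + 27136 = 683876/25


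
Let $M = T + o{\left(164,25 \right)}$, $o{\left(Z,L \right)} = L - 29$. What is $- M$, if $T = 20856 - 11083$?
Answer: $-9769$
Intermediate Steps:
$o{\left(Z,L \right)} = -29 + L$ ($o{\left(Z,L \right)} = L - 29 = -29 + L$)
$T = 9773$
$M = 9769$ ($M = 9773 + \left(-29 + 25\right) = 9773 - 4 = 9769$)
$- M = \left(-1\right) 9769 = -9769$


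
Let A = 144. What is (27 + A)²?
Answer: 29241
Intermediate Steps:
(27 + A)² = (27 + 144)² = 171² = 29241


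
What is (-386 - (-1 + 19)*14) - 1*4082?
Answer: -4720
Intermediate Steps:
(-386 - (-1 + 19)*14) - 1*4082 = (-386 - 18*14) - 4082 = (-386 - 1*252) - 4082 = (-386 - 252) - 4082 = -638 - 4082 = -4720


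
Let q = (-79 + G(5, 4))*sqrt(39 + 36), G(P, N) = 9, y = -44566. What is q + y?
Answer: -44566 - 350*sqrt(3) ≈ -45172.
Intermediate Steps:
q = -350*sqrt(3) (q = (-79 + 9)*sqrt(39 + 36) = -350*sqrt(3) ≈ -606.22)
q + y = -350*sqrt(3) - 44566 = -44566 - 350*sqrt(3)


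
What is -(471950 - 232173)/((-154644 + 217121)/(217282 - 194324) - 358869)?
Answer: 5504800366/8238852025 ≈ 0.66815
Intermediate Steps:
-(471950 - 232173)/((-154644 + 217121)/(217282 - 194324) - 358869) = -239777/(62477/22958 - 358869) = -239777/(-8238852025/22958) = -239777*(-22958)/8238852025 = -1*(-5504800366/8238852025) = 5504800366/8238852025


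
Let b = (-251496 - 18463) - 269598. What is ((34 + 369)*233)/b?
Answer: -93899/539557 ≈ -0.17403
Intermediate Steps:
b = -539557 (b = -269959 - 269598 = -539557)
((34 + 369)*233)/b = ((34 + 369)*233)/(-539557) = (403*233)*(-1/539557) = 93899*(-1/539557) = -93899/539557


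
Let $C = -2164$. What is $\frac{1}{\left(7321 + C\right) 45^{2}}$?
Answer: $\frac{1}{10442925} \approx 9.5759 \cdot 10^{-8}$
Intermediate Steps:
$\frac{1}{\left(7321 + C\right) 45^{2}} = \frac{1}{\left(7321 - 2164\right) 45^{2}} = \frac{1}{5157 \cdot 2025} = \frac{1}{5157} \cdot \frac{1}{2025} = \frac{1}{10442925}$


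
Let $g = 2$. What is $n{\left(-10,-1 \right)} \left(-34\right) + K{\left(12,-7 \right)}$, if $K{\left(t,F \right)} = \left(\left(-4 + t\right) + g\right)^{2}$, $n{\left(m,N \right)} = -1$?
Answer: $134$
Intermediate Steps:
$K{\left(t,F \right)} = \left(-2 + t\right)^{2}$ ($K{\left(t,F \right)} = \left(\left(-4 + t\right) + 2\right)^{2} = \left(-2 + t\right)^{2}$)
$n{\left(-10,-1 \right)} \left(-34\right) + K{\left(12,-7 \right)} = \left(-1\right) \left(-34\right) + \left(-2 + 12\right)^{2} = 34 + 10^{2} = 34 + 100 = 134$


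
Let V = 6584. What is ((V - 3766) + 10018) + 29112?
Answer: 41948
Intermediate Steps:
((V - 3766) + 10018) + 29112 = ((6584 - 3766) + 10018) + 29112 = (2818 + 10018) + 29112 = 12836 + 29112 = 41948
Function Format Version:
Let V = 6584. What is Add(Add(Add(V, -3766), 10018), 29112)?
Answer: 41948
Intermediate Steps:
Add(Add(Add(V, -3766), 10018), 29112) = Add(Add(Add(6584, -3766), 10018), 29112) = Add(Add(2818, 10018), 29112) = Add(12836, 29112) = 41948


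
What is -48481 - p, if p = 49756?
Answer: -98237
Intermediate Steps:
-48481 - p = -48481 - 1*49756 = -48481 - 49756 = -98237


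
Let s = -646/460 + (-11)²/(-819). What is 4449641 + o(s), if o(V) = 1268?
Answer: 4450909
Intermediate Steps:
s = -292367/188370 (s = -646*1/460 + 121*(-1/819) = -323/230 - 121/819 = -292367/188370 ≈ -1.5521)
4449641 + o(s) = 4449641 + 1268 = 4450909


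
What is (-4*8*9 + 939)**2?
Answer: 423801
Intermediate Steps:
(-4*8*9 + 939)**2 = (-32*9 + 939)**2 = (-288 + 939)**2 = 651**2 = 423801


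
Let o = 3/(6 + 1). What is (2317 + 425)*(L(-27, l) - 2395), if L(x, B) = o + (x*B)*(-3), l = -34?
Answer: -98821680/7 ≈ -1.4117e+7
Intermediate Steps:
o = 3/7 ≈ 0.42857
L(x, B) = 3/7 - 3*B*x (L(x, B) = 3/7 + (x*B)*(-3) = 3/7 + (B*x)*(-3) = 3/7 - 3*B*x)
(2317 + 425)*(L(-27, l) - 2395) = (2317 + 425)*((3/7 - 3*(-34)*(-27)) - 2395) = 2742*((3/7 - 2754) - 2395) = 2742*(-19275/7 - 2395) = 2742*(-36040/7) = -98821680/7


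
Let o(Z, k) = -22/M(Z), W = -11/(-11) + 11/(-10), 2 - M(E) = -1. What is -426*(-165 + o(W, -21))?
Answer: 73414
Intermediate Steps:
M(E) = 3 (M(E) = 2 - 1*(-1) = 2 + 1 = 3)
W = -⅒ (W = -11*(-1/11) + 11*(-⅒) = 1 - 11/10 = -⅒ ≈ -0.10000)
o(Z, k) = -22/3
-426*(-165 + o(W, -21)) = -426*(-165 - 22/3) = -426*(-517/3) = 73414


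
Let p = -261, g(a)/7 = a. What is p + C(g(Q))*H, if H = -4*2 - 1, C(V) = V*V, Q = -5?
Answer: -11286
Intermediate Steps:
g(a) = 7*a
C(V) = V²
H = -9 (H = -8 - 1 = -9)
p + C(g(Q))*H = -261 + (7*(-5))²*(-9) = -261 + (-35)²*(-9) = -261 + 1225*(-9) = -261 - 11025 = -11286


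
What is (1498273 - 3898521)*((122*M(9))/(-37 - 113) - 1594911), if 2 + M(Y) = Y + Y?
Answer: 287115987986648/75 ≈ 3.8282e+12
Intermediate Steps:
M(Y) = -2 + 2*Y (M(Y) = -2 + (Y + Y) = -2 + 2*Y)
(1498273 - 3898521)*((122*M(9))/(-37 - 113) - 1594911) = (1498273 - 3898521)*((122*(-2 + 2*9))/(-37 - 113) - 1594911) = -2400248*((122*(-2 + 18))/(-150) - 1594911) = -2400248*((122*16)*(-1/150) - 1594911) = -2400248*(1952*(-1/150) - 1594911) = -2400248*(-976/75 - 1594911) = -2400248*(-119619301/75) = 287115987986648/75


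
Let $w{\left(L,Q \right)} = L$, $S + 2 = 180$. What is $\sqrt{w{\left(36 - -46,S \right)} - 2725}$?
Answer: $i \sqrt{2643} \approx 51.41 i$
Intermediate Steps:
$S = 178$ ($S = -2 + 180 = 178$)
$\sqrt{w{\left(36 - -46,S \right)} - 2725} = \sqrt{\left(36 - -46\right) - 2725} = \sqrt{\left(36 + 46\right) - 2725} = \sqrt{82 - 2725} = \sqrt{-2643} = i \sqrt{2643}$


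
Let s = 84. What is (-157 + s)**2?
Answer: 5329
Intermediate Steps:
(-157 + s)**2 = (-157 + 84)**2 = (-73)**2 = 5329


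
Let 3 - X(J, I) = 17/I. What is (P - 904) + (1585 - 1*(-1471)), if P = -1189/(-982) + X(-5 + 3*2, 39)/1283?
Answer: 105800982961/49136334 ≈ 2153.2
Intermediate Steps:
X(J, I) = 3 - 17/I
P = 59592193/49136334 (P = -1189/(-982) + (3 - 17/39)/1283 = -1189*(-1/982) + (3 - 17*1/39)*(1/1283) = 1189/982 + (3 - 17/39)*(1/1283) = 1189/982 + (100/39)*(1/1283) = 1189/982 + 100/50037 = 59592193/49136334 ≈ 1.2128)
(P - 904) + (1585 - 1*(-1471)) = (59592193/49136334 - 904) + (1585 - 1*(-1471)) = -44359653743/49136334 + (1585 + 1471) = -44359653743/49136334 + 3056 = 105800982961/49136334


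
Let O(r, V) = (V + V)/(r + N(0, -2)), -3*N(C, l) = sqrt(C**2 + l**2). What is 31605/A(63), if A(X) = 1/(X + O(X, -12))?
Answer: 370062945/187 ≈ 1.9789e+6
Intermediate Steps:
N(C, l) = -sqrt(C**2 + l**2)/3
O(r, V) = 2*V/(-2/3 + r) (O(r, V) = (V + V)/(r - sqrt(0**2 + (-2)**2)/3) = (2*V)/(r - sqrt(0 + 4)/3) = (2*V)/(r - sqrt(4)/3) = (2*V)/(r - 1/3*2) = (2*V)/(r - 2/3) = (2*V)/(-2/3 + r) = 2*V/(-2/3 + r))
A(X) = 1/(X - 72/(-2 + 3*X)) (A(X) = 1/(X + 6*(-12)/(-2 + 3*X)) = 1/(X - 72/(-2 + 3*X)))
31605/A(63) = 31605/(((-2 + 3*63)/(-72 + 63*(-2 + 3*63)))) = 31605/(((-2 + 189)/(-72 + 63*(-2 + 189)))) = 31605/((187/(-72 + 63*187))) = 31605/((187/(-72 + 11781))) = 31605/((187/11709)) = 31605/(((1/11709)*187)) = 31605/(187/11709) = 31605*(11709/187) = 370062945/187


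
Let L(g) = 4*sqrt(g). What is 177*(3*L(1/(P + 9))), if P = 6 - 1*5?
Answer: 1062*sqrt(10)/5 ≈ 671.67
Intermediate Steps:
P = 1 (P = 6 - 5 = 1)
177*(3*L(1/(P + 9))) = 177*(3*(4*sqrt(1/(1 + 9)))) = 177*(3*(4*sqrt(1/10))) = 177*(3*(4*(sqrt(10)/10))) = 177*(3*(2*sqrt(10)/5)) = 177*(6*sqrt(10)/5) = 1062*sqrt(10)/5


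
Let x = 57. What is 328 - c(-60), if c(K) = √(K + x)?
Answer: 328 - I*√3 ≈ 328.0 - 1.732*I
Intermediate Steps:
c(K) = √(57 + K) (c(K) = √(K + 57) = √(57 + K))
328 - c(-60) = 328 - √(57 - 60) = 328 - √(-3) = 328 - I*√3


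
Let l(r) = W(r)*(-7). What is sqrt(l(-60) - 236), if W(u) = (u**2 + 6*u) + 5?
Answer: I*sqrt(22951) ≈ 151.5*I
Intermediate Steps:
W(u) = 5 + u**2 + 6*u
l(r) = -35 - 42*r - 7*r**2 (l(r) = (5 + r**2 + 6*r)*(-7) = -35 - 42*r - 7*r**2)
sqrt(l(-60) - 236) = sqrt((-35 - 42*(-60) - 7*(-60)**2) - 236) = sqrt((-35 + 2520 - 7*3600) - 236) = sqrt((-35 + 2520 - 25200) - 236) = sqrt(-22715 - 236) = sqrt(-22951) = I*sqrt(22951)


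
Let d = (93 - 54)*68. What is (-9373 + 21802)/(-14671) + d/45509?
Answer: -30983757/39274267 ≈ -0.78891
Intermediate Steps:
d = 2652 (d = 39*68 = 2652)
(-9373 + 21802)/(-14671) + d/45509 = (-9373 + 21802)/(-14671) + 2652/45509 = 12429*(-1/14671) + 2652*(1/45509) = -12429/14671 + 156/2677 = -30983757/39274267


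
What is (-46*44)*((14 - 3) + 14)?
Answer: -50600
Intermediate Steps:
(-46*44)*((14 - 3) + 14) = -2024*(11 + 14) = -2024*25 = -50600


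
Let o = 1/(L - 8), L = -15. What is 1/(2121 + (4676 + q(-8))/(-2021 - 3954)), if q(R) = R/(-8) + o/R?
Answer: 1099400/2330966831 ≈ 0.00047165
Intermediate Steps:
o = -1/23 (o = 1/(-15 - 8) = 1/(-23) = -1/23 ≈ -0.043478)
q(R) = -R/8 - 1/(23*R) (q(R) = R/(-8) - 1/(23*R) = R*(-1/8) - 1/(23*R) = -R/8 - 1/(23*R))
1/(2121 + (4676 + q(-8))/(-2021 - 3954)) = 1/(2121 + (4676 + (-1/8*(-8) - 1/23/(-8)))/(-2021 - 3954)) = 1/(2121 + (4676 + (1 - 1/23*(-1/8)))/(-5975)) = 1/(2121 + (4676 + (1 + 1/184))*(-1/5975)) = 1/(2121 + (4676 + 185/184)*(-1/5975)) = 1/(2121 + (860569/184)*(-1/5975)) = 1/(2121 - 860569/1099400) = 1/(2330966831/1099400) = 1099400/2330966831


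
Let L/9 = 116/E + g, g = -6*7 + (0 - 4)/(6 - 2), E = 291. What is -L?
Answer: 37191/97 ≈ 383.41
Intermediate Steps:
g = -43 (g = -42 - 4/4 = -42 - 4*1/4 = -42 - 1 = -43)
L = -37191/97 (L = 9*(116/291 - 43) = 9*(-12397/291) = -37191/97 ≈ -383.41)
-L = -1*(-37191/97) = 37191/97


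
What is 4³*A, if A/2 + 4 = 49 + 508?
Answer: 70784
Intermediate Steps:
A = 1106 (A = -8 + 2*(49 + 508) = -8 + 2*557 = -8 + 1114 = 1106)
4³*A = 4³*1106 = 64*1106 = 70784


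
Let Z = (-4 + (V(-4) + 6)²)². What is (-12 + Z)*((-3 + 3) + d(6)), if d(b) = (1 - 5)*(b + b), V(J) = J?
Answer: 576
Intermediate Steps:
d(b) = -8*b
Z = 0 (Z = (-4 + (-4 + 6)²)² = (-4 + 2²)² = (-4 + 4)² = 0² = 0)
(-12 + Z)*((-3 + 3) + d(6)) = (-12 + 0)*((-3 + 3) - 8*6) = -12*(0 - 48) = -12*(-48) = 576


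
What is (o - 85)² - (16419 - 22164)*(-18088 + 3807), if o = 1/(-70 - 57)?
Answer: -1323176686889/16129 ≈ -8.2037e+7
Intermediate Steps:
o = -1/127 (o = 1/(-127) = -1/127 ≈ -0.0078740)
(o - 85)² - (16419 - 22164)*(-18088 + 3807) = (-1/127 - 85)² - (16419 - 22164)*(-18088 + 3807) = (-10796/127)² - (-5745)*(-14281) = 116553616/16129 - 1*82044345 = 116553616/16129 - 82044345 = -1323176686889/16129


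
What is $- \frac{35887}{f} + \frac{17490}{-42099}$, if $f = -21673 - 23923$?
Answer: $\frac{237777591}{639848668} \approx 0.37162$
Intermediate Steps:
$f = -45596$ ($f = -21673 - 23923 = -45596$)
$- \frac{35887}{f} + \frac{17490}{-42099} = - \frac{35887}{-45596} + \frac{17490}{-42099} = \left(-35887\right) \left(- \frac{1}{45596}\right) + 17490 \left(- \frac{1}{42099}\right) = \frac{35887}{45596} - \frac{5830}{14033} = \frac{237777591}{639848668}$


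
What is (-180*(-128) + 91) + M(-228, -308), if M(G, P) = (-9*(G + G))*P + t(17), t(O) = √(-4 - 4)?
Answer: -1240901 + 2*I*√2 ≈ -1.2409e+6 + 2.8284*I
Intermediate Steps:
t(O) = 2*I*√2 (t(O) = √(-8) = 2*I*√2)
M(G, P) = -18*G*P + 2*I*√2 (M(G, P) = (-9*(G + G))*P + 2*I*√2 = (-18*G)*P + 2*I*√2 = -18*G*P + 2*I*√2)
(-180*(-128) + 91) + M(-228, -308) = (-180*(-128) + 91) + (-18*(-228)*(-308) + 2*I*√2) = (23040 + 91) + (-1264032 + 2*I*√2) = 23131 + (-1264032 + 2*I*√2) = -1240901 + 2*I*√2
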